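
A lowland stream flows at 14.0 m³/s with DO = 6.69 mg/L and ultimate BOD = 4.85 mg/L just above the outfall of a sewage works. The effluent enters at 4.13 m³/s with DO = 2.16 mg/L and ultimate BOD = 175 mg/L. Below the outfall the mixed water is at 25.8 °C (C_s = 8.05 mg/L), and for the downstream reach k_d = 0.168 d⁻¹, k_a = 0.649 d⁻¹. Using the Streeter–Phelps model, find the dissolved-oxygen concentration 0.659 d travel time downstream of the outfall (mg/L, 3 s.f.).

Mixed DO = (14.0×6.69 + 4.13×2.16)/(14.0+4.13) = 102.6/18.13 = 5.658 mg/L.
Mixed L₀ = (14.0×4.85 + 4.13×175)/(18.13) = 790.6/18.13 = 43.61 mg/L.
Initial deficit D₀ = C_s − DO₀ = 8.05 − 5.658 = 2.392 mg/L.
D(0.659) = [0.168×43.61/(0.649−0.168)](e^(−0.168×0.659) − e^(−0.649×0.659)) + 2.392 e^(−0.649×0.659)
= 15.23 × (0.8952 − 0.6520) + 2.392 × 0.6520 = 5.264 mg/L.
DO = 8.05 − 5.264 = 2.786 mg/L.

DO ≈ 2.79 mg/L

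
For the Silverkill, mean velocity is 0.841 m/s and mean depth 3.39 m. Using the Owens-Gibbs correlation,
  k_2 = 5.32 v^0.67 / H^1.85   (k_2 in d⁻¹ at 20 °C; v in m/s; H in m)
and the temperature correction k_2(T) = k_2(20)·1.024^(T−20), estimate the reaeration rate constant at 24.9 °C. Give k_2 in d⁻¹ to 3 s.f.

k_2(20) = 5.32 × 0.841^0.67 / 3.39^1.85 = 5.32 × 0.8905 / 9.569 = 0.4951 d⁻¹.
k_2(24.9) = 0.4951 × 1.024^(24.9−20) = 0.4951 × 1.123 = 0.5561 d⁻¹.

k_2 ≈ 0.556 d⁻¹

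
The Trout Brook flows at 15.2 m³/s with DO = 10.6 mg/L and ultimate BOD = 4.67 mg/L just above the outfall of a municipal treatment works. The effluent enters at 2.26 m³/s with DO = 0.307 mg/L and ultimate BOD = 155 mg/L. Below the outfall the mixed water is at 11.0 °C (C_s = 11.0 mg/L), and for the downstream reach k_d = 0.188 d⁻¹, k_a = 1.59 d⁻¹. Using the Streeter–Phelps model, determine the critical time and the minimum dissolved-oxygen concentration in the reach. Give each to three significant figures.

Mixed DO = (15.2×10.6 + 2.26×0.307)/(15.2+2.26) = 161.8/17.46 = 9.268 mg/L.
Mixed L₀ = (15.2×4.67 + 2.26×155)/(17.46) = 421.3/17.46 = 24.13 mg/L.
Initial deficit D₀ = C_s − DO₀ = 11.0 − 9.268 = 1.732 mg/L.
t_c = (1/1.402) ln[(1.59/0.188)(1 − 1.732×1.402/(0.188×24.13))] = 0.7133 × ln(3.929) = 0.9761 d.
D_c = (0.188/1.59) × 24.13 × e^(−0.188×0.9761) = 0.1182 × 24.13 × 0.8324 = 2.375 mg/L.
Minimum DO = 11.0 − 2.375 = 8.625 mg/L.

t_c ≈ 0.976 d; minimum DO ≈ 8.63 mg/L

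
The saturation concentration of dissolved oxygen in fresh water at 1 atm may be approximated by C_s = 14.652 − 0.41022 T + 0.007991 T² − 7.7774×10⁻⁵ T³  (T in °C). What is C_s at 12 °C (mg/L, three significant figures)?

C_s ≈ 10.7 mg/L

C_s = 14.652 − 0.41022×12 + 0.007991×12² − 7.7774×10⁻⁵×12³ = 10.75 mg/L.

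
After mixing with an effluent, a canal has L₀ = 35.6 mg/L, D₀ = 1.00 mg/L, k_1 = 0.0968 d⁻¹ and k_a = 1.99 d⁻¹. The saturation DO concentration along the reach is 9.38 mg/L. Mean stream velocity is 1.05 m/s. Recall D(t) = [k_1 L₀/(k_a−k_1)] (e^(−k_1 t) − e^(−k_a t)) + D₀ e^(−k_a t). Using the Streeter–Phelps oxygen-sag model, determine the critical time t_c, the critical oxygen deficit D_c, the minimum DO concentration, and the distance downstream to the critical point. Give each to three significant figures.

t_c = [1/(k_a−k_1)] ln[(k_a/k_1)(1 − D₀(k_a−k_1)/(k_1 L₀))]
= [1/(1.99−0.0968)] ln[(1.99/0.0968)(1 − 1.00×1.893/(0.0968×35.6))]
= (1/1.893) ln[20.56 × 0.4506] = 0.5282 × ln(9.264) = 0.5282 × 2.226 = 1.176 d.
D_c = (k_1/k_a) L₀ e^(−k_1 t_c) = (0.0968/1.99) × 35.6 × e^(−0.0968×1.176) = 0.04864 × 35.6 × 0.8924 = 1.545 mg/L.
Minimum DO = C_s − D_c = 9.38 − 1.545 = 7.835 mg/L.
x_c = v t_c = 1.05 m/s × 1.176 d × 86400 s/d = 106700 m ≈ 107 km.

t_c ≈ 1.18 d; D_c ≈ 1.55 mg/L; min DO ≈ 7.83 mg/L; x_c ≈ 107 km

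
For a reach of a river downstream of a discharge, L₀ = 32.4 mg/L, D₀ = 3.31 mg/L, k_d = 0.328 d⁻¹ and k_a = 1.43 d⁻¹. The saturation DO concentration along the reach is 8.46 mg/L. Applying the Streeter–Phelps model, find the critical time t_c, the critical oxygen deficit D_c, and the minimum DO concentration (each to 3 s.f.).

With k_a/k_d = 4.360 and 1 − D₀(k_a−k_d)/(k_d L₀) = 0.6568,
t_c = ln(4.360 × 0.6568) / (1.43 − 0.328) = ln(2.863) / 1.102 = 1.052/1.102 = 0.9546 d.
L(t_c) = L₀ e^(−k_d t_c) = 32.4 × 0.7312 = 23.69 mg/L, and at the critical point k_a D_c = k_d L, so D_c = (0.328/1.43) × 23.69 = 5.434 mg/L.
Minimum DO = C_s − D_c = 8.46 − 5.434 = 3.026 mg/L.

t_c ≈ 0.955 d; D_c ≈ 5.43 mg/L; min DO ≈ 3.03 mg/L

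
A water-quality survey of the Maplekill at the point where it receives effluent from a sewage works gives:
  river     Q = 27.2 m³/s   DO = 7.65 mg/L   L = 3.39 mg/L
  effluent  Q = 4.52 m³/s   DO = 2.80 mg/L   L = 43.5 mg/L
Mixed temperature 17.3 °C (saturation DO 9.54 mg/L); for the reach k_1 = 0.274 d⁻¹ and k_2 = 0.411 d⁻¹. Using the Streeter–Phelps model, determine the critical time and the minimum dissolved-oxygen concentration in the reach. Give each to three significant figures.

t_c ≈ 1.84 d; minimum DO ≈ 5.88 mg/L

Mixed DO = (27.2×7.65 + 4.52×2.80)/(27.2+4.52) = 220.7/31.72 = 6.959 mg/L.
Mixed L₀ = (27.2×3.39 + 4.52×43.5)/(31.72) = 288.8/31.72 = 9.106 mg/L.
Initial deficit D₀ = C_s − DO₀ = 9.54 − 6.959 = 2.581 mg/L.
t_c = (1/0.1370) ln[(0.411/0.274)(1 − 2.581×0.1370/(0.274×9.106))] = 7.299 × ln(1.287) = 1.844 d.
D_c = (0.274/0.411) × 9.106 × e^(−0.274×1.844) = 0.6667 × 9.106 × 0.6034 = 3.663 mg/L.
Minimum DO = 9.54 − 3.663 = 5.877 mg/L.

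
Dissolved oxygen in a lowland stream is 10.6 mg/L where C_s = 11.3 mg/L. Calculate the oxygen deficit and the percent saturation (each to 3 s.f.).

D = C_s − C = 11.3 − 10.6 = 0.700 mg/L.
% saturation = 10.6/11.3 × 100 = 93.8 %.

D ≈ 0.700 mg/L; 93.8 % saturation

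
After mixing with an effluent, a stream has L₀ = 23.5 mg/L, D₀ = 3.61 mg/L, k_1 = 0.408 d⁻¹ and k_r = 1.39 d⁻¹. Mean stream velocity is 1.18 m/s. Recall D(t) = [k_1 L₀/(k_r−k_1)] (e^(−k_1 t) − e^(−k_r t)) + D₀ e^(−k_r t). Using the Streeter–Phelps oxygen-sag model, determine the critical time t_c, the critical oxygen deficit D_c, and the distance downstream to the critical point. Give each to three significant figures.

t_c ≈ 0.778 d; D_c ≈ 5.02 mg/L; x_c ≈ 79.3 km

At the critical point dD/dt = 0, so k_1 L₀ e^(−k_1 t) = k_r D. Substituting D(t) from the Streeter–Phelps equation and solving for t gives
t_c = ln[(k_r/k_1)(1 − D₀(k_r−k_1)/(k_1 L₀))] / (k_r−k_1).
Here k_r−k_1 = 0.9820 d⁻¹ and 1 − D₀(k_r−k_1)/(k_1 L₀) = 1 − 3.61×0.9820/(0.408×23.5) = 0.6303, so
t_c = ln(3.407 × 0.6303) / 0.9820 = 0.7642 / 0.9820 = 0.7782 d.
L(t_c) = L₀ e^(−k_1 t_c) = 23.5 × 0.7280 = 17.11 mg/L, and at the critical point k_r D_c = k_1 L, so D_c = (0.408/1.39) × 17.11 = 5.021 mg/L.
x_c = v t_c = 1.18 m/s × 0.7782 d × 86400 s/d = 79340 m ≈ 79.3 km.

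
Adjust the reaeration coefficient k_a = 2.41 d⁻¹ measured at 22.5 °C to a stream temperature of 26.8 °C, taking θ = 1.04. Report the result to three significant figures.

k_a(T₂) = k_a(T₁) · θ^(T₂−T₁) = 2.41 × 1.04^(26.8−22.5)
= 2.41 × 1.04^4.30 = 2.41 × 1.184 = 2.853 d⁻¹.

k_a ≈ 2.85 d⁻¹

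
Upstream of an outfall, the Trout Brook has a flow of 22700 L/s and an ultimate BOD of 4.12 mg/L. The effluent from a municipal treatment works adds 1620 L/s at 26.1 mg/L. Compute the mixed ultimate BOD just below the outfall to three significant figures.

5.58 mg/L

Flow-weighted mixing: C = (Q_r C_r + Q_w C_w)/(Q_r + Q_w)
= (22700×4.12 + 1620×26.1)/(22700 + 1620) = 135800/24320 = 5.584 mg/L.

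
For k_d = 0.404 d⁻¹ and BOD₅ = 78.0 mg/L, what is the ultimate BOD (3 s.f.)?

L₀ ≈ 89.9 mg/L

BOD₅ = L₀(1 − e^(−5k_d)) ⇒ L₀ = BOD₅ / (1 − e^(−5×0.404))
= 78.0 / (1 − 0.1327) = 78.0 / 0.8673 = 89.93 mg/L.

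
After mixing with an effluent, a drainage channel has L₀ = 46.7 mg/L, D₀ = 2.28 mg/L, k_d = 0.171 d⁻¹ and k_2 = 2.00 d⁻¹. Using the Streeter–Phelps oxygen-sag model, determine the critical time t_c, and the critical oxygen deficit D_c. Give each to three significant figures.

t_c ≈ 0.941 d; D_c ≈ 3.40 mg/L

With k_2/k_d = 11.70 and 1 − D₀(k_2−k_d)/(k_d L₀) = 0.4778,
t_c = ln(11.70 × 0.4778) / (2.00 − 0.171) = ln(5.588) / 1.829 = 1.721/1.829 = 0.9408 d.
L(t_c) = L₀ e^(−k_d t_c) = 46.7 × 0.8514 = 39.76 mg/L, and at the critical point k_2 D_c = k_d L, so D_c = (0.171/2.00) × 39.76 = 3.400 mg/L.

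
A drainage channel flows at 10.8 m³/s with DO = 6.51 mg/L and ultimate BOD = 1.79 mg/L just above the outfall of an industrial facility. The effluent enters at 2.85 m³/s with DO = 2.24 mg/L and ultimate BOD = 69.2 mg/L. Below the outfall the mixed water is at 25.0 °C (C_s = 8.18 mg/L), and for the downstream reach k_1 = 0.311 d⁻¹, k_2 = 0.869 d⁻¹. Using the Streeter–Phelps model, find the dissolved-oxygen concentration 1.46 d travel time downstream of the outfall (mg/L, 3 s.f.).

DO ≈ 4.33 mg/L

Mixed DO = (10.8×6.51 + 2.85×2.24)/(10.8+2.85) = 76.69/13.65 = 5.618 mg/L.
Mixed L₀ = (10.8×1.79 + 2.85×69.2)/(13.65) = 216.6/13.65 = 15.86 mg/L.
Initial deficit D₀ = C_s − DO₀ = 8.18 − 5.618 = 2.562 mg/L.
D(1.46) = [0.311×15.86/(0.869−0.311)](e^(−0.311×1.46) − e^(−0.869×1.46)) + 2.562 e^(−0.869×1.46)
= 8.842 × (0.6350 − 0.2812) + 2.562 × 0.2812 = 3.849 mg/L.
DO = 8.18 − 3.849 = 4.331 mg/L.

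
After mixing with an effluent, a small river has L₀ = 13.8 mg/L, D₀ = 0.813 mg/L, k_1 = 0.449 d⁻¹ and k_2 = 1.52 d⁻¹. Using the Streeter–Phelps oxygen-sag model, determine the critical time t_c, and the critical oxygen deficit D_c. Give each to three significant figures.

t_c ≈ 0.997 d; D_c ≈ 2.61 mg/L

At the critical point dD/dt = 0, so k_1 L₀ e^(−k_1 t) = k_2 D. Substituting D(t) from the Streeter–Phelps equation and solving for t gives
t_c = ln[(k_2/k_1)(1 − D₀(k_2−k_1)/(k_1 L₀))] / (k_2−k_1).
Here k_2−k_1 = 1.071 d⁻¹ and 1 − D₀(k_2−k_1)/(k_1 L₀) = 1 − 0.813×1.071/(0.449×13.8) = 0.8595, so
t_c = ln(3.385 × 0.8595) / 1.071 = 1.068 / 1.071 = 0.9972 d.
D_c = (k_1/k_2) L₀ e^(−k_1 t_c) = (0.449/1.52) × 13.8 × e^(−0.449×0.9972) = 0.2954 × 13.8 × 0.6391 = 2.605 mg/L.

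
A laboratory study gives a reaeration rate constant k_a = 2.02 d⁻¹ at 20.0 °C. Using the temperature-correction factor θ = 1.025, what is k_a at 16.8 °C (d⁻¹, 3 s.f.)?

k_a ≈ 1.87 d⁻¹

k_a(T₂) = k_a(T₁) · θ^(T₂−T₁) = 2.02 × 1.025^(16.8−20.0)
= 2.02 × 1.025^-3.20 = 2.02 × 0.9240 = 1.867 d⁻¹.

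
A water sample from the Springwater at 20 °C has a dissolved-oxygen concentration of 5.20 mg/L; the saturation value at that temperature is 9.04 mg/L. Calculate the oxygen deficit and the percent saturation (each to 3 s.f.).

D = C_s − C = 9.04 − 5.20 = 3.84 mg/L.
% saturation = 5.20/9.04 × 100 = 57.5 %.

D ≈ 3.84 mg/L; 57.5 % saturation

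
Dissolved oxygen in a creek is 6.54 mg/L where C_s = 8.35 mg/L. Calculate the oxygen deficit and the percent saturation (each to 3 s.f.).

D = C_s − C = 8.35 − 6.54 = 1.81 mg/L.
% saturation = 6.54/8.35 × 100 = 78.3 %.

D ≈ 1.81 mg/L; 78.3 % saturation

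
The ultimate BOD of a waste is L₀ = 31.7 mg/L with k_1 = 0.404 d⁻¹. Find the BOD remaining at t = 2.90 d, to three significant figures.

L_t = L₀ e^(−k_1 t) = 31.7 × e^(−0.404×2.90) = 31.7 × 0.3099 = 9.823 mg/L.

L ≈ 9.82 mg/L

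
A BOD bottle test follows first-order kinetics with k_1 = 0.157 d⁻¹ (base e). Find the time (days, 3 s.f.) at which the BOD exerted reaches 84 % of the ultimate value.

t ≈ 11.7 d

y/L₀ = 1 − e^(−k_1 t) = 0.84 ⇒ e^(−k_1 t) = 0.160
t = −ln(0.160) / 0.157 = 1.833 / 0.157 = 11.67 d.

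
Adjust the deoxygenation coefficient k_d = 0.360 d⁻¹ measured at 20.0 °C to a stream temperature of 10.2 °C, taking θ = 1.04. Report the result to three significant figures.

k_d(T₂) = k_d(T₁) · θ^(T₂−T₁) = 0.360 × 1.04^(10.2−20.0)
= 0.360 × 1.04^-9.80 = 0.360 × 0.6809 = 0.2451 d⁻¹.

k_d ≈ 0.245 d⁻¹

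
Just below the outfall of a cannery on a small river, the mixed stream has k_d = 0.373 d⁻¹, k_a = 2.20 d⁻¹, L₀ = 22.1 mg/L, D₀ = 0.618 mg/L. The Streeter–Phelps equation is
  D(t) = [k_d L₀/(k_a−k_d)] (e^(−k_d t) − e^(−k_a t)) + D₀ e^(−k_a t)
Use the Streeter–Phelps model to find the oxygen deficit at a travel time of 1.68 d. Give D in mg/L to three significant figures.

k_d L₀/(k_a−k_d) = 0.373×22.1/(2.20−0.373) = 8.243/1.827 = 4.512 mg/L.
e^(−k_d t) = e^(−0.373×1.680) = 0.5344; e^(−k_a t) = e^(−2.20×1.680) = 0.02482.
D = 4.512 × (0.5344 − 0.02482) + 0.618 × 0.02482 = 2.299 + 0.01534 = 2.314 mg/L.

D ≈ 2.31 mg/L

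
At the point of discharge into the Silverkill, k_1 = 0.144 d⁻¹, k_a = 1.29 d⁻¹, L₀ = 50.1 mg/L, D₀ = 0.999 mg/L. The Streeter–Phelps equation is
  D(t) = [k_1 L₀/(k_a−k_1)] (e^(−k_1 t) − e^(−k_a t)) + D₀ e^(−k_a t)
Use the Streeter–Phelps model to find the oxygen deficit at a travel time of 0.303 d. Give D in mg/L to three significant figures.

k_1 L₀/(k_a−k_1) = 0.144×50.1/(1.29−0.144) = 7.214/1.146 = 6.295 mg/L.
e^(−k_1 t) = e^(−0.144×0.3030) = 0.9573; e^(−k_a t) = e^(−1.29×0.3030) = 0.6765.
D = 6.295 × (0.9573 − 0.6765) + 0.999 × 0.6765 = 1.768 + 0.6758 = 2.444 mg/L.

D ≈ 2.44 mg/L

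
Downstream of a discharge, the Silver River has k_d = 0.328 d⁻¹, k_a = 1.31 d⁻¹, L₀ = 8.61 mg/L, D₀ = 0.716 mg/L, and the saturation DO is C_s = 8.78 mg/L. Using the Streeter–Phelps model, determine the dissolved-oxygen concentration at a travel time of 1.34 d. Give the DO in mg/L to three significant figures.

DO ≈ 7.30 mg/L

k_d L₀/(k_a−k_d) = 0.328×8.61/(1.31−0.328) = 2.824/0.9820 = 2.876 mg/L.
e^(−k_d t) = e^(−0.328×1.340) = 0.6443; e^(−k_a t) = e^(−1.31×1.340) = 0.1728.
D = 2.876 × (0.6443 − 0.1728) + 0.716 × 0.1728 = 1.356 + 0.1238 = 1.480 mg/L.
DO = C_s − D = 8.78 − 1.480 = 7.300 mg/L.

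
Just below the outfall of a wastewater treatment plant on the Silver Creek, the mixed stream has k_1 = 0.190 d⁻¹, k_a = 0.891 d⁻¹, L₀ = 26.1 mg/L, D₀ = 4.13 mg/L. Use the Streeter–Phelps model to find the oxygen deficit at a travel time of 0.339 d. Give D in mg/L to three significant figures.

D ≈ 4.46 mg/L

k_1 L₀/(k_a−k_1) = 0.190×26.1/(0.891−0.190) = 4.959/0.7010 = 7.074 mg/L.
e^(−k_1 t) = e^(−0.190×0.3390) = 0.9376; e^(−k_a t) = e^(−0.891×0.3390) = 0.7393.
D = 7.074 × (0.9376 − 0.7393) + 4.13 × 0.7393 = 1.403 + 3.053 = 4.456 mg/L.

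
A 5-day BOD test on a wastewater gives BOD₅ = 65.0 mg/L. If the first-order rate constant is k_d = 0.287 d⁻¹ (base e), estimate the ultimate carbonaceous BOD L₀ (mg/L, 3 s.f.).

BOD₅ = L₀(1 − e^(−5k_d)) ⇒ L₀ = BOD₅ / (1 − e^(−5×0.287))
= 65.0 / (1 − 0.2381) = 65.0 / 0.7619 = 85.31 mg/L.

L₀ ≈ 85.3 mg/L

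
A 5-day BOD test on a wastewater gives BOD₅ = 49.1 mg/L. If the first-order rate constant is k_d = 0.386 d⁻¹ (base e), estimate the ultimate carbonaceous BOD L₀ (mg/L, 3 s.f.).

BOD₅ = L₀(1 − e^(−5k_d)) ⇒ L₀ = BOD₅ / (1 − e^(−5×0.386))
= 49.1 / (1 − 0.1451) = 49.1 / 0.8549 = 57.44 mg/L.

L₀ ≈ 57.4 mg/L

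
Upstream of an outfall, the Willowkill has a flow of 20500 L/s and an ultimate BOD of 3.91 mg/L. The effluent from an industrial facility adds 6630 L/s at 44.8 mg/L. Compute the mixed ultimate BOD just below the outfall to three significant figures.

Flow-weighted mixing: C = (Q_r C_r + Q_w C_w)/(Q_r + Q_w)
= (20500×3.91 + 6630×44.8)/(20500 + 6630) = 377200/27130 = 13.90 mg/L.

13.9 mg/L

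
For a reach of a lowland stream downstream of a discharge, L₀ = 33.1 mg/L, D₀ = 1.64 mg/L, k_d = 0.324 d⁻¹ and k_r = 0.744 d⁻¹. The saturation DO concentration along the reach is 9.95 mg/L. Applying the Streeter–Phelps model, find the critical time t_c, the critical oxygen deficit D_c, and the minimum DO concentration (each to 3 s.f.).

With k_r/k_d = 2.296 and 1 − D₀(k_r−k_d)/(k_d L₀) = 0.9358,
t_c = ln(2.296 × 0.9358) / (0.744 − 0.324) = ln(2.149) / 0.4200 = 0.7649/0.4200 = 1.821 d.
D_c = (k_d/k_r) L₀ e^(−k_d t_c) = (0.324/0.744) × 33.1 × e^(−0.324×1.821) = 0.4355 × 33.1 × 0.5543 = 7.990 mg/L.
Minimum DO = C_s − D_c = 9.95 − 7.990 = 1.960 mg/L.

t_c ≈ 1.82 d; D_c ≈ 7.99 mg/L; min DO ≈ 1.96 mg/L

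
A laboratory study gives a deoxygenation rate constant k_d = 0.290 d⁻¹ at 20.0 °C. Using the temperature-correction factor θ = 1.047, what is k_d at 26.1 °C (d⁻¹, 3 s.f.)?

k_d ≈ 0.384 d⁻¹

k_d(T₂) = k_d(T₁) · θ^(T₂−T₁) = 0.290 × 1.047^(26.1−20.0)
= 0.290 × 1.047^6.10 = 0.290 × 1.323 = 0.3838 d⁻¹.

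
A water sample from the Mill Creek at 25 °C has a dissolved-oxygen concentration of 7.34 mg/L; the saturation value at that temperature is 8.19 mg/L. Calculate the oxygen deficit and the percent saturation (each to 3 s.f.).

D ≈ 0.850 mg/L; 89.6 % saturation

D = C_s − C = 8.19 − 7.34 = 0.850 mg/L.
% saturation = 7.34/8.19 × 100 = 89.6 %.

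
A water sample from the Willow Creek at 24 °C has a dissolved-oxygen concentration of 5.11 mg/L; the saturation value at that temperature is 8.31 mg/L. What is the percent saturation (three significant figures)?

61.5 % saturation

% saturation = C/C_s × 100 = 5.11/8.31 × 100 = 61.5 %.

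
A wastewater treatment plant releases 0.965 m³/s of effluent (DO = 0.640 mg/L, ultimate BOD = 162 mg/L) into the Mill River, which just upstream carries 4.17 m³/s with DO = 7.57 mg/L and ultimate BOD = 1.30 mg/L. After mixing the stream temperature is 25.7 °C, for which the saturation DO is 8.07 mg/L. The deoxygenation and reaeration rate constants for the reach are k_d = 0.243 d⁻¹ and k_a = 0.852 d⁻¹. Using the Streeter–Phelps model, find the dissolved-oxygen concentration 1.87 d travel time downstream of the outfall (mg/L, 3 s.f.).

Mixed DO = (4.17×7.57 + 0.965×0.640)/(4.17+0.965) = 32.18/5.135 = 6.268 mg/L.
Mixed L₀ = (4.17×1.30 + 0.965×162)/(5.135) = 161.8/5.135 = 31.50 mg/L.
Initial deficit D₀ = C_s − DO₀ = 8.07 − 6.268 = 1.802 mg/L.
D(1.87) = [0.243×31.50/(0.852−0.243)](e^(−0.243×1.87) − e^(−0.852×1.87)) + 1.802 e^(−0.852×1.87)
= 12.57 × (0.6348 − 0.2033) + 1.802 × 0.2033 = 5.791 mg/L.
DO = 8.07 − 5.791 = 2.279 mg/L.

DO ≈ 2.28 mg/L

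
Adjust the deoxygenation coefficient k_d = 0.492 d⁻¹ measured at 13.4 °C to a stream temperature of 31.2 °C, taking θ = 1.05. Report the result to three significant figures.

k_d ≈ 1.17 d⁻¹

k_d(T₂) = k_d(T₁) · θ^(T₂−T₁) = 0.492 × 1.05^(31.2−13.4)
= 0.492 × 1.05^17.8 = 0.492 × 2.383 = 1.173 d⁻¹.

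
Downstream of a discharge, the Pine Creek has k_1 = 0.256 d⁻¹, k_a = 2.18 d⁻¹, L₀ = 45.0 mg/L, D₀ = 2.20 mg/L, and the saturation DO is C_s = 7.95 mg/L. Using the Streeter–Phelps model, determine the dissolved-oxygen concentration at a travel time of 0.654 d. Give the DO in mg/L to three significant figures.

k_1 L₀/(k_a−k_1) = 0.256×45.0/(2.18−0.256) = 11.52/1.924 = 5.988 mg/L.
e^(−k_1 t) = e^(−0.256×0.6540) = 0.8458; e^(−k_a t) = e^(−2.18×0.6540) = 0.2403.
D = 5.988 × (0.8458 − 0.2403) + 2.20 × 0.2403 = 3.625 + 0.5287 = 4.154 mg/L.
DO = C_s − D = 7.95 − 4.154 = 3.796 mg/L.

DO ≈ 3.80 mg/L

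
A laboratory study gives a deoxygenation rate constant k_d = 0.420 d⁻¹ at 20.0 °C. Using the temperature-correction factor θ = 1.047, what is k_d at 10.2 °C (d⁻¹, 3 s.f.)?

k_d ≈ 0.268 d⁻¹

k_d(T₂) = k_d(T₁) · θ^(T₂−T₁) = 0.420 × 1.047^(10.2−20.0)
= 0.420 × 1.047^-9.80 = 0.420 × 0.6376 = 0.2678 d⁻¹.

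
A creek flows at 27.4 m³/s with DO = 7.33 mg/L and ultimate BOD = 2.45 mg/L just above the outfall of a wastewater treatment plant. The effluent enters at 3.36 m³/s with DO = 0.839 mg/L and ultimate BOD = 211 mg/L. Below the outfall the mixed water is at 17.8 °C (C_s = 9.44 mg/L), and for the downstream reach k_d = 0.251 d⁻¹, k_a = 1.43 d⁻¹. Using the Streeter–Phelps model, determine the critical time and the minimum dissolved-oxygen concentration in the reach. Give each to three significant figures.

Mixed DO = (27.4×7.33 + 3.36×0.839)/(27.4+3.36) = 203.7/30.76 = 6.621 mg/L.
Mixed L₀ = (27.4×2.45 + 3.36×211)/(30.76) = 776.1/30.76 = 25.23 mg/L.
Initial deficit D₀ = C_s − DO₀ = 9.44 − 6.621 = 2.819 mg/L.
t_c = (1/1.179) ln[(1.43/0.251)(1 − 2.819×1.179/(0.251×25.23))] = 0.8482 × ln(2.707) = 0.8447 d.
D_c = (0.251/1.43) × 25.23 × e^(−0.251×0.8447) = 0.1755 × 25.23 × 0.8089 = 3.582 mg/L.
Minimum DO = 9.44 − 3.582 = 5.858 mg/L.

t_c ≈ 0.845 d; minimum DO ≈ 5.86 mg/L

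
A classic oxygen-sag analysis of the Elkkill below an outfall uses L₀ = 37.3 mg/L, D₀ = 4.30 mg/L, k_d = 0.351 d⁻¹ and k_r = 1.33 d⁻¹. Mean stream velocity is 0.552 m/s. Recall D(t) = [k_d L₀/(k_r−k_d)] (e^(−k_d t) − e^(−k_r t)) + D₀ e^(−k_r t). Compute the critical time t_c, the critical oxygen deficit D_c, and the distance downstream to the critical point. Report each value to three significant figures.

t_c ≈ 0.964 d; D_c ≈ 7.02 mg/L; x_c ≈ 46.0 km

At the critical point dD/dt = 0, so k_d L₀ e^(−k_d t) = k_r D. Substituting D(t) from the Streeter–Phelps equation and solving for t gives
t_c = ln[(k_r/k_d)(1 − D₀(k_r−k_d)/(k_d L₀))] / (k_r−k_d).
Here k_r−k_d = 0.9790 d⁻¹ and 1 − D₀(k_r−k_d)/(k_d L₀) = 1 − 4.30×0.9790/(0.351×37.3) = 0.6785, so
t_c = ln(3.789 × 0.6785) / 0.9790 = 0.9442 / 0.9790 = 0.9645 d.
D_c = (k_d/k_r) L₀ e^(−k_d t_c) = (0.351/1.33) × 37.3 × e^(−0.351×0.9645) = 0.2639 × 37.3 × 0.7128 = 7.017 mg/L.
x_c = v t_c = 0.552 m/s × 0.9645 d × 86400 s/d = 46000 m ≈ 46.0 km.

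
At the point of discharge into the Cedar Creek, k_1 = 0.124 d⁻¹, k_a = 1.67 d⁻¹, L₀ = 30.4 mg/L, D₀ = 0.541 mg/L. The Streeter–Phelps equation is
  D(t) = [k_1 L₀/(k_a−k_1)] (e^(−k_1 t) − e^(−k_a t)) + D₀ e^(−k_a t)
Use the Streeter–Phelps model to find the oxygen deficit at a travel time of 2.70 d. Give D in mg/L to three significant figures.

D ≈ 1.72 mg/L

k_1 L₀/(k_a−k_1) = 0.124×30.4/(1.67−0.124) = 3.770/1.546 = 2.438 mg/L.
e^(−k_1 t) = e^(−0.124×2.700) = 0.7155; e^(−k_a t) = e^(−1.67×2.700) = 0.01101.
D = 2.438 × (0.7155 − 0.01101) + 0.541 × 0.01101 = 1.718 + 0.005956 = 1.724 mg/L.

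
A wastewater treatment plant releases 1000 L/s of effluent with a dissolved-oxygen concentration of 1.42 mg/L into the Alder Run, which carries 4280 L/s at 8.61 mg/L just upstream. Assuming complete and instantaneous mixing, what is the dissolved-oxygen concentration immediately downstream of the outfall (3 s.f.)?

7.25 mg/L

Flow-weighted mixing: C = (Q_r C_r + Q_w C_w)/(Q_r + Q_w)
= (4280×8.61 + 1000×1.42)/(4280 + 1000) = 38270/5280 = 7.248 mg/L.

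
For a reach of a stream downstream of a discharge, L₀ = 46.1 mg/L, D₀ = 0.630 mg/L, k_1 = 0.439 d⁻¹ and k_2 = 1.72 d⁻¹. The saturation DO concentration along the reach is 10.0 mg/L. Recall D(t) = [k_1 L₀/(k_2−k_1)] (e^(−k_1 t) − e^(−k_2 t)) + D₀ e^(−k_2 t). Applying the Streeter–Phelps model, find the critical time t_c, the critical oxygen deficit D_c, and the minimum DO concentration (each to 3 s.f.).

t_c ≈ 1.03 d; D_c ≈ 7.47 mg/L; min DO ≈ 2.53 mg/L

t_c = [1/(k_2−k_1)] ln[(k_2/k_1)(1 − D₀(k_2−k_1)/(k_1 L₀))]
= [1/(1.72−0.439)] ln[(1.72/0.439)(1 − 0.630×1.281/(0.439×46.1))]
= (1/1.281) ln[3.918 × 0.9601] = 0.7806 × ln(3.762) = 0.7806 × 1.325 = 1.034 d.
D_c = (k_1/k_2) L₀ e^(−k_1 t_c) = (0.439/1.72) × 46.1 × e^(−0.439×1.034) = 0.2552 × 46.1 × 0.6351 = 7.472 mg/L.
Minimum DO = C_s − D_c = 10.0 − 7.472 = 2.528 mg/L.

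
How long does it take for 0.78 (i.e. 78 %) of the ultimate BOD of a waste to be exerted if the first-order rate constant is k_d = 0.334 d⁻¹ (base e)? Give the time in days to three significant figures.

t ≈ 4.53 d

y/L₀ = 1 − e^(−k_d t) = 0.78 ⇒ e^(−k_d t) = 0.220
t = −ln(0.220) / 0.334 = 1.514 / 0.334 = 4.533 d.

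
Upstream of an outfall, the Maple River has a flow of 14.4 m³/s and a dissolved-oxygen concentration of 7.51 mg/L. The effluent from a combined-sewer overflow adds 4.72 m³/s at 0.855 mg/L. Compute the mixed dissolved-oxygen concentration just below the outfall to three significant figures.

5.87 mg/L

Flow-weighted mixing: C = (Q_r C_r + Q_w C_w)/(Q_r + Q_w)
= (14.4×7.51 + 4.72×0.855)/(14.4 + 4.72) = 112.2/19.12 = 5.867 mg/L.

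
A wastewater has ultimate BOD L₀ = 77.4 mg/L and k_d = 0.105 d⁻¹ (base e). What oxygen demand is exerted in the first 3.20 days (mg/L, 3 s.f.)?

y_t = L₀(1 − e^(−k_d t)) = 77.4 × (1 − e^(−0.105×3.20))
= 77.4 × (1 − 0.7146) = 77.4 × 0.2854 = 22.09 mg/L.

y ≈ 22.1 mg/L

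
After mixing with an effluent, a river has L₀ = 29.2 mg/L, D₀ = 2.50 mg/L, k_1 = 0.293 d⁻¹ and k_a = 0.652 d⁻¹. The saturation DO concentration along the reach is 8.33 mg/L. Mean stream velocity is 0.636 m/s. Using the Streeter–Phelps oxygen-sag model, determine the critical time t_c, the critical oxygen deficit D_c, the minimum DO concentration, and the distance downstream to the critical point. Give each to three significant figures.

t_c ≈ 1.92 d; D_c ≈ 7.48 mg/L; min DO ≈ 0.852 mg/L; x_c ≈ 105 km

With k_a/k_1 = 2.225 and 1 − D₀(k_a−k_1)/(k_1 L₀) = 0.8951,
t_c = ln(2.225 × 0.8951) / (0.652 − 0.293) = ln(1.992) / 0.3590 = 0.6890/0.3590 = 1.919 d.
D_c = (k_1/k_a) L₀ e^(−k_1 t_c) = (0.293/0.652) × 29.2 × e^(−0.293×1.919) = 0.4494 × 29.2 × 0.5699 = 7.478 mg/L.
Minimum DO = C_s − D_c = 8.33 − 7.478 = 0.8523 mg/L.
x_c = v t_c = 0.636 m/s × 1.919 d × 86400 s/d = 105500 m ≈ 105 km.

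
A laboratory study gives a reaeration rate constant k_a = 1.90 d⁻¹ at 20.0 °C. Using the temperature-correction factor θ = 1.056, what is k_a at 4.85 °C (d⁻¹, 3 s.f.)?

k_a ≈ 0.832 d⁻¹

k_a(T₂) = k_a(T₁) · θ^(T₂−T₁) = 1.90 × 1.056^(4.85−20.0)
= 1.90 × 1.056^-15.2 = 1.90 × 0.4380 = 0.8322 d⁻¹.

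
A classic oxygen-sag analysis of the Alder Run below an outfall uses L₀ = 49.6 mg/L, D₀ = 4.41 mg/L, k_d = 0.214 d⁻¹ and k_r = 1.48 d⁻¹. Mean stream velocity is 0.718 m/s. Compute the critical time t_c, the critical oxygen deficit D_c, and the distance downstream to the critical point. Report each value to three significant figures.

t_c ≈ 0.938 d; D_c ≈ 5.87 mg/L; x_c ≈ 58.2 km

With k_r/k_d = 6.916 and 1 − D₀(k_r−k_d)/(k_d L₀) = 0.4740,
t_c = ln(6.916 × 0.4740) / (1.48 − 0.214) = ln(3.278) / 1.266 = 1.187/1.266 = 0.9378 d.
D_c = (k_d/k_r) L₀ e^(−k_d t_c) = (0.214/1.48) × 49.6 × e^(−0.214×0.9378) = 0.1446 × 49.6 × 0.8182 = 5.868 mg/L.
x_c = v t_c = 0.718 m/s × 0.9378 d × 86400 s/d = 58180 m ≈ 58.2 km.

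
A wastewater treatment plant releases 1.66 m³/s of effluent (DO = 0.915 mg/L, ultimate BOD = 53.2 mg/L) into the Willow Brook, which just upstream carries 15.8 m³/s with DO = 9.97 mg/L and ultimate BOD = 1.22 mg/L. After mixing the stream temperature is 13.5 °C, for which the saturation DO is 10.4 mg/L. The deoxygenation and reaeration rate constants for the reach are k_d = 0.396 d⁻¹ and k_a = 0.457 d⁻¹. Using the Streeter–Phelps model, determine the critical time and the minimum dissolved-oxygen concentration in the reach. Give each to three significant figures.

t_c ≈ 1.81 d; minimum DO ≈ 7.79 mg/L

Mixed DO = (15.8×9.97 + 1.66×0.915)/(15.8+1.66) = 159.0/17.46 = 9.109 mg/L.
Mixed L₀ = (15.8×1.22 + 1.66×53.2)/(17.46) = 107.6/17.46 = 6.162 mg/L.
Initial deficit D₀ = C_s − DO₀ = 10.4 − 9.109 = 1.291 mg/L.
t_c = (1/0.06100) ln[(0.457/0.396)(1 − 1.291×0.06100/(0.396×6.162))] = 16.39 × ln(1.117) = 1.811 d.
D_c = (0.396/0.457) × 6.162 × e^(−0.396×1.811) = 0.8665 × 6.162 × 0.4882 = 2.606 mg/L.
Minimum DO = 10.4 − 2.606 = 7.794 mg/L.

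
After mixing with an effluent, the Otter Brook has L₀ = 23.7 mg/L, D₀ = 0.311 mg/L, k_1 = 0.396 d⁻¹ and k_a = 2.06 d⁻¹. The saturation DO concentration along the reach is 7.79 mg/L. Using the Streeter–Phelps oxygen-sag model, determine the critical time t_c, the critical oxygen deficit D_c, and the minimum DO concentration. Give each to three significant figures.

t_c = [1/(k_a−k_1)] ln[(k_a/k_1)(1 − D₀(k_a−k_1)/(k_1 L₀))]
= [1/(2.06−0.396)] ln[(2.06/0.396)(1 − 0.311×1.664/(0.396×23.7))]
= (1/1.664) ln[5.202 × 0.9449] = 0.6010 × ln(4.915) = 0.6010 × 1.592 = 0.9569 d.
D_c = (k_1/k_a) L₀ e^(−k_1 t_c) = (0.396/2.06) × 23.7 × e^(−0.396×0.9569) = 0.1922 × 23.7 × 0.6846 = 3.119 mg/L.
Minimum DO = C_s − D_c = 7.79 − 3.119 = 4.671 mg/L.

t_c ≈ 0.957 d; D_c ≈ 3.12 mg/L; min DO ≈ 4.67 mg/L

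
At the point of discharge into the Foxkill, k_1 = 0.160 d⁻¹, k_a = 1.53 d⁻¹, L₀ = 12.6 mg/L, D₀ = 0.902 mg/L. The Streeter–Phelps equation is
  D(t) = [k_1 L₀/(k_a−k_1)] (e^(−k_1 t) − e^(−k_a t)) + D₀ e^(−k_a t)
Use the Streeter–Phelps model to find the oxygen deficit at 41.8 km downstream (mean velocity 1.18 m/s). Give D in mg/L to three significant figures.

D ≈ 1.07 mg/L

Travel time t = x/v = 41.8 km / (1.18 m/s) = 41800 m / 1.18 m/s = 35420 s = 0.4100 d.
k_1 L₀/(k_a−k_1) = 0.160×12.6/(1.53−0.160) = 2.016/1.370 = 1.472 mg/L.
e^(−k_1 t) = e^(−0.160×0.4100) = 0.9365; e^(−k_a t) = e^(−1.53×0.4100) = 0.5340.
D = 1.472 × (0.9365 − 0.5340) + 0.902 × 0.5340 = 0.5923 + 0.4817 = 1.074 mg/L.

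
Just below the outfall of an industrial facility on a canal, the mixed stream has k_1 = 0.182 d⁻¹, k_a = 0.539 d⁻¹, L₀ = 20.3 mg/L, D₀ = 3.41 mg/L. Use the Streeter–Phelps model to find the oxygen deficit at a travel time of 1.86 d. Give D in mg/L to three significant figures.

k_1 L₀/(k_a−k_1) = 0.182×20.3/(0.539−0.182) = 3.695/0.3570 = 10.35 mg/L.
e^(−k_1 t) = e^(−0.182×1.860) = 0.7128; e^(−k_a t) = e^(−0.539×1.860) = 0.3669.
D = 10.35 × (0.7128 − 0.3669) + 3.41 × 0.3669 = 3.580 + 1.251 = 4.831 mg/L.

D ≈ 4.83 mg/L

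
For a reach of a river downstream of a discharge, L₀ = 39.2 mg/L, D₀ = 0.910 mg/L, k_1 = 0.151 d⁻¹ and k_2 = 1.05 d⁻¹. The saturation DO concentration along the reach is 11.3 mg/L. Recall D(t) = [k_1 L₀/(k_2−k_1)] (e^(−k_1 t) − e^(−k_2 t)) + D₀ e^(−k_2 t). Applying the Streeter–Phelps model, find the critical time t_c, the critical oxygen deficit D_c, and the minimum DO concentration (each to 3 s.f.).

At the critical point dD/dt = 0, so k_1 L₀ e^(−k_1 t) = k_2 D. Substituting D(t) from the Streeter–Phelps equation and solving for t gives
t_c = ln[(k_2/k_1)(1 − D₀(k_2−k_1)/(k_1 L₀))] / (k_2−k_1).
Here k_2−k_1 = 0.8990 d⁻¹ and 1 − D₀(k_2−k_1)/(k_1 L₀) = 1 − 0.910×0.8990/(0.151×39.2) = 0.8618, so
t_c = ln(6.954 × 0.8618) / 0.8990 = 1.791 / 0.8990 = 1.992 d.
L(t_c) = L₀ e^(−k_1 t_c) = 39.2 × 0.7403 = 29.02 mg/L, and at the critical point k_2 D_c = k_1 L, so D_c = (0.151/1.05) × 29.02 = 4.173 mg/L.
Minimum DO = C_s − D_c = 11.3 − 4.173 = 7.127 mg/L.

t_c ≈ 1.99 d; D_c ≈ 4.17 mg/L; min DO ≈ 7.13 mg/L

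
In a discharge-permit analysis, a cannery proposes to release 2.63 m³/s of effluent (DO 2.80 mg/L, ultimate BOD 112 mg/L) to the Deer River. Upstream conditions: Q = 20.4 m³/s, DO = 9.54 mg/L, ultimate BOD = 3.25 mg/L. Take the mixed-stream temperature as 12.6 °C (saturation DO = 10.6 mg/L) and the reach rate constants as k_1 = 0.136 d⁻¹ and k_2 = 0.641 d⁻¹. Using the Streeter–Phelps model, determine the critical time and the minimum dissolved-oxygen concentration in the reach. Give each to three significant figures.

Mixed DO = (20.4×9.54 + 2.63×2.80)/(20.4+2.63) = 202.0/23.03 = 8.770 mg/L.
Mixed L₀ = (20.4×3.25 + 2.63×112)/(23.03) = 360.9/23.03 = 15.67 mg/L.
Initial deficit D₀ = C_s − DO₀ = 10.6 − 8.770 = 1.830 mg/L.
t_c = (1/0.5050) ln[(0.641/0.136)(1 − 1.830×0.5050/(0.136×15.67))] = 1.980 × ln(2.670) = 1.944 d.
D_c = (0.136/0.641) × 15.67 × e^(−0.136×1.944) = 0.2122 × 15.67 × 0.7676 = 2.552 mg/L.
Minimum DO = 10.6 − 2.552 = 8.048 mg/L.

t_c ≈ 1.94 d; minimum DO ≈ 8.05 mg/L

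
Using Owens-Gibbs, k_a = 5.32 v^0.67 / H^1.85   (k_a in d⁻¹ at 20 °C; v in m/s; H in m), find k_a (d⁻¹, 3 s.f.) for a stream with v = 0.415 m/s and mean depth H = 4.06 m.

k_a ≈ 0.221 d⁻¹

k_a = 5.32 × 0.415^0.67 / 4.06^1.85 = 5.32 × 0.5547 / 13.36 = 0.2209 d⁻¹.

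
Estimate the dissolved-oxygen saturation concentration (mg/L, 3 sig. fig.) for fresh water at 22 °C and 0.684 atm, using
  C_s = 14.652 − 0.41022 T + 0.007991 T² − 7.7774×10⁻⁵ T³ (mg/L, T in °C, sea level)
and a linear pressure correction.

C_s ≈ 5.93 mg/L

At sea level: C_s = 14.652 − 0.41022×22 + 0.007991×22² − 7.7774×10⁻⁵×22³ = 8.667 mg/L.
Pressure correction: C_s' = 8.667 × 0.684 = 5.928 mg/L.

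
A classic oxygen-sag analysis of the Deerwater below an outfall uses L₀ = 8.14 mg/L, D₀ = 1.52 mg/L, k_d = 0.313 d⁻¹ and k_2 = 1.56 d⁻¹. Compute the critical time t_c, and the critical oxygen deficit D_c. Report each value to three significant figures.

t_c ≈ 0.196 d; D_c ≈ 1.54 mg/L

At the critical point dD/dt = 0, so k_d L₀ e^(−k_d t) = k_2 D. Substituting D(t) from the Streeter–Phelps equation and solving for t gives
t_c = ln[(k_2/k_d)(1 − D₀(k_2−k_d)/(k_d L₀))] / (k_2−k_d).
Here k_2−k_d = 1.247 d⁻¹ and 1 − D₀(k_2−k_d)/(k_d L₀) = 1 − 1.52×1.247/(0.313×8.14) = 0.2561, so
t_c = ln(4.984 × 0.2561) / 1.247 = 0.2439 / 1.247 = 0.1956 d.
L(t_c) = L₀ e^(−k_d t_c) = 8.14 × 0.9406 = 7.657 mg/L, and at the critical point k_2 D_c = k_d L, so D_c = (0.313/1.56) × 7.657 = 1.536 mg/L.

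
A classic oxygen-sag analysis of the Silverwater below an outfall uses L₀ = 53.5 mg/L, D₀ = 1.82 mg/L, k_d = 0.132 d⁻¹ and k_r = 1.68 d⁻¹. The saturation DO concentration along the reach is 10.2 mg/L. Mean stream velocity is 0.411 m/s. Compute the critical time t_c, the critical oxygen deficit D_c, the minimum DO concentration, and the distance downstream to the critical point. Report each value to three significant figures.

At the critical point dD/dt = 0, so k_d L₀ e^(−k_d t) = k_r D. Substituting D(t) from the Streeter–Phelps equation and solving for t gives
t_c = ln[(k_r/k_d)(1 − D₀(k_r−k_d)/(k_d L₀))] / (k_r−k_d).
Here k_r−k_d = 1.548 d⁻¹ and 1 − D₀(k_r−k_d)/(k_d L₀) = 1 − 1.82×1.548/(0.132×53.5) = 0.6011, so
t_c = ln(12.73 × 0.6011) / 1.548 = 2.035 / 1.548 = 1.314 d.
L(t_c) = L₀ e^(−k_d t_c) = 53.5 × 0.8407 = 44.98 mg/L, and at the critical point k_r D_c = k_d L, so D_c = (0.132/1.68) × 44.98 = 3.534 mg/L.
Minimum DO = C_s − D_c = 10.2 − 3.534 = 6.666 mg/L.
x_c = v t_c = 0.411 m/s × 1.314 d × 86400 s/d = 46670 m ≈ 46.7 km.

t_c ≈ 1.31 d; D_c ≈ 3.53 mg/L; min DO ≈ 6.67 mg/L; x_c ≈ 46.7 km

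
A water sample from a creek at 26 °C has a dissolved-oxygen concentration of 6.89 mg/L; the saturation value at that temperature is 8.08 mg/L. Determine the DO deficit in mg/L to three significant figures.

D ≈ 1.19 mg/L

D = C_s − C = 8.08 − 6.89 = 1.19 mg/L.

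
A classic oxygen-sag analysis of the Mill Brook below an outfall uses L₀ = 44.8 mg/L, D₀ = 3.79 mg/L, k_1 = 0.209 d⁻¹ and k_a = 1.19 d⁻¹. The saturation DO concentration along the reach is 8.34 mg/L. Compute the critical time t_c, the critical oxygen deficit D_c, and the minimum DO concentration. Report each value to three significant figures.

t_c = [1/(k_a−k_1)] ln[(k_a/k_1)(1 − D₀(k_a−k_1)/(k_1 L₀))]
= [1/(1.19−0.209)] ln[(1.19/0.209)(1 − 3.79×0.9810/(0.209×44.8))]
= (1/0.9810) ln[5.694 × 0.6029] = 1.019 × ln(3.433) = 1.019 × 1.233 = 1.257 d.
D_c = (k_1/k_a) L₀ e^(−k_1 t_c) = (0.209/1.19) × 44.8 × e^(−0.209×1.257) = 0.1756 × 44.8 × 0.7689 = 6.050 mg/L.
Minimum DO = C_s − D_c = 8.34 − 6.050 = 2.290 mg/L.

t_c ≈ 1.26 d; D_c ≈ 6.05 mg/L; min DO ≈ 2.29 mg/L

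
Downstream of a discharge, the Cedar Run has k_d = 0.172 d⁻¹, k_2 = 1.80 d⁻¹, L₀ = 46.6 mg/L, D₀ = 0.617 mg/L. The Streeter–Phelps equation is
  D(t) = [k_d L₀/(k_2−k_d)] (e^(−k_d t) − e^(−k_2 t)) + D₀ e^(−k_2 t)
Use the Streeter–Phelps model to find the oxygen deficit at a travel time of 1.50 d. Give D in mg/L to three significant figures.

D ≈ 3.51 mg/L

k_d L₀/(k_2−k_d) = 0.172×46.6/(1.80−0.172) = 8.015/1.628 = 4.923 mg/L.
e^(−k_d t) = e^(−0.172×1.500) = 0.7726; e^(−k_2 t) = e^(−1.80×1.500) = 0.06721.
D = 4.923 × (0.7726 − 0.06721) + 0.617 × 0.06721 = 3.473 + 0.04147 = 3.514 mg/L.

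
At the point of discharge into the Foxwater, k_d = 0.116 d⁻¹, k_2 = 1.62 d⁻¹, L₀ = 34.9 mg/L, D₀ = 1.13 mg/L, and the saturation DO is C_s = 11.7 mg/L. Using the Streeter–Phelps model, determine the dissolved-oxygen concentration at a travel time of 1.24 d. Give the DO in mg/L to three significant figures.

DO ≈ 9.58 mg/L

k_d L₀/(k_2−k_d) = 0.116×34.9/(1.62−0.116) = 4.048/1.504 = 2.692 mg/L.
e^(−k_d t) = e^(−0.116×1.240) = 0.8660; e^(−k_2 t) = e^(−1.62×1.240) = 0.1341.
D = 2.692 × (0.8660 − 0.1341) + 1.13 × 0.1341 = 1.970 + 0.1516 = 2.122 mg/L.
DO = C_s − D = 11.7 − 2.122 = 9.578 mg/L.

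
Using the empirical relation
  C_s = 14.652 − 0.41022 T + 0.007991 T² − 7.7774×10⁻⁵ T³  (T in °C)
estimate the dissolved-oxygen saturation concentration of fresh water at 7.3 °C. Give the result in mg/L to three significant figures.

C_s ≈ 12.1 mg/L

C_s = 14.652 − 0.41022×7.3 + 0.007991×7.3² − 7.7774×10⁻⁵×7.3³ = 12.05 mg/L.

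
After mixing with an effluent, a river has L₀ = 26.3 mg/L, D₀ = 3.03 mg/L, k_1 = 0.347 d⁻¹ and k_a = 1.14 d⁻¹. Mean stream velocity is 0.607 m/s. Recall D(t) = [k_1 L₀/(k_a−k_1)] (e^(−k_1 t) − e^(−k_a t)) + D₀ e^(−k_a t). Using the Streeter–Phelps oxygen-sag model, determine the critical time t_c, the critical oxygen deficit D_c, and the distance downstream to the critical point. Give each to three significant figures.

t_c ≈ 1.11 d; D_c ≈ 5.44 mg/L; x_c ≈ 58.5 km

With k_a/k_1 = 3.285 and 1 − D₀(k_a−k_1)/(k_1 L₀) = 0.7367,
t_c = ln(3.285 × 0.7367) / (1.14 − 0.347) = ln(2.420) / 0.7930 = 0.8839/0.7930 = 1.115 d.
L(t_c) = L₀ e^(−k_1 t_c) = 26.3 × 0.6792 = 17.86 mg/L, and at the critical point k_a D_c = k_1 L, so D_c = (0.347/1.14) × 17.86 = 5.438 mg/L.
x_c = v t_c = 0.607 m/s × 1.115 d × 86400 s/d = 58460 m ≈ 58.5 km.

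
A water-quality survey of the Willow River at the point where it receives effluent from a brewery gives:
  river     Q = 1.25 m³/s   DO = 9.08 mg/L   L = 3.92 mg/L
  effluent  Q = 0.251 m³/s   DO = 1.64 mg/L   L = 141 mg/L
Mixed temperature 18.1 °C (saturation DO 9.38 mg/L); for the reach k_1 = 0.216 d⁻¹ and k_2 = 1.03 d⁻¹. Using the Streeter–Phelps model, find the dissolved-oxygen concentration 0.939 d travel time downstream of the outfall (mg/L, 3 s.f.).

DO ≈ 5.69 mg/L

Mixed DO = (1.25×9.08 + 0.251×1.64)/(1.25+0.251) = 11.76/1.501 = 7.836 mg/L.
Mixed L₀ = (1.25×3.92 + 0.251×141)/(1.501) = 40.29/1.501 = 26.84 mg/L.
Initial deficit D₀ = C_s − DO₀ = 9.38 − 7.836 = 1.544 mg/L.
D(0.939) = [0.216×26.84/(1.03−0.216)](e^(−0.216×0.939) − e^(−1.03×0.939)) + 1.544 e^(−1.03×0.939)
= 7.123 × (0.8164 − 0.3802) + 1.544 × 0.3802 = 3.694 mg/L.
DO = 9.38 − 3.694 = 5.686 mg/L.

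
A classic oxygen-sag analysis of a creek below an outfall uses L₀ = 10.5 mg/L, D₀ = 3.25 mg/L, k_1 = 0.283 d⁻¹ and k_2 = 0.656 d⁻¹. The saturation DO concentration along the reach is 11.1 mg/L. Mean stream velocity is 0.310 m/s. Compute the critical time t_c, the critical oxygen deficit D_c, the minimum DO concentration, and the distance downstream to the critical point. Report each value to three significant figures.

t_c ≈ 0.849 d; D_c ≈ 3.56 mg/L; min DO ≈ 7.54 mg/L; x_c ≈ 22.7 km

t_c = [1/(k_2−k_1)] ln[(k_2/k_1)(1 − D₀(k_2−k_1)/(k_1 L₀))]
= [1/(0.656−0.283)] ln[(0.656/0.283)(1 − 3.25×0.3730/(0.283×10.5))]
= (1/0.3730) ln[2.318 × 0.5920] = 2.681 × ln(1.372) = 2.681 × 0.3165 = 0.8486 d.
D_c = (k_1/k_2) L₀ e^(−k_1 t_c) = (0.283/0.656) × 10.5 × e^(−0.283×0.8486) = 0.4314 × 10.5 × 0.7865 = 3.563 mg/L.
Minimum DO = C_s − D_c = 11.1 − 3.563 = 7.537 mg/L.
x_c = v t_c = 0.310 m/s × 0.8486 d × 86400 s/d = 22730 m ≈ 22.7 km.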